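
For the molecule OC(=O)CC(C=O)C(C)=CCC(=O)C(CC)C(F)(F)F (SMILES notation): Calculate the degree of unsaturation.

4

Degree of unsaturation = (number of rings) + (number of π bonds).
Ring closures in the SMILES: 0.
π bonds: 4 double bonds (each 1 DoU) → 4 DoU from unsaturation.
Total DoU = 0 + 4 = 4.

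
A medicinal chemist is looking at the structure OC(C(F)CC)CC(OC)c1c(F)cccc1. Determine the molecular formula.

Walk through each heavy atom and fill implicit hydrogens from standard valence (C 4, N 3, O 2, S 2, halogen 1); for lowercase aromatic atoms, an aromatic c carries 1 H when it has two neighbours and 0 H with three, and aromatic n carries 0 H:
  atom 1: O, bond orders sum to 1 (valence 2) → 1 H
  atom 2: C, bond orders sum to 3 (valence 4) → 1 H
  atom 3: C, bond orders sum to 3 (valence 4) → 1 H
  atom 4: F (halogen, monovalent) → 0 H
  atom 5: C, bond orders sum to 2 (valence 4) → 2 H
  atom 6: C, bond orders sum to 1 (valence 4) → 3 H
  atom 7: C, bond orders sum to 2 (valence 4) → 2 H
  atom 8: C, bond orders sum to 3 (valence 4) → 1 H
  atom 9: O, bond orders sum to 2 (valence 2) → 0 H
  atom 10: C, bond orders sum to 1 (valence 4) → 3 H
  atom 11: aromatic c, 3 neighbours → 0 H
  atom 12: aromatic c, 3 neighbours → 0 H
  atom 13: F (halogen, monovalent) → 0 H
  atom 14: aromatic c, 2 neighbours → 1 H
  atom 15: aromatic c, 2 neighbours → 1 H
  atom 16: aromatic c, 2 neighbours → 1 H
  atom 17: aromatic c, 2 neighbours → 1 H
Totals → C:13, H:18, F:2, O:2.

C13H18F2O2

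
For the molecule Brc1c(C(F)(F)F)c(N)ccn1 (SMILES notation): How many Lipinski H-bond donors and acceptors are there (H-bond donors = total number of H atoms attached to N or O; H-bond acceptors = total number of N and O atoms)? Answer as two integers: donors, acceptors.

2, 2

Donors: find every N or O and count the H atoms it carries.
  atom 9 (N): bond orders sum to 1 → 2 H
  atom 12 (N): bond orders sum to 3 → 0 H
Lipinski HBD = 2.
Acceptors: N atoms = 2, O atoms = 0 → HBA = 2.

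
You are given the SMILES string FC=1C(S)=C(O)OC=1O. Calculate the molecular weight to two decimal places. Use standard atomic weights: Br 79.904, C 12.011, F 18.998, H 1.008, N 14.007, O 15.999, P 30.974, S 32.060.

First, the molecular formula is C4H3FO3S (counting implicit H from valence).
  C: 4 × 12.011 = 48.044
  F: 1 × 18.998 = 18.998
  H: 3 × 1.008 = 3.024
  O: 3 × 15.999 = 47.997
  S: 1 × 32.060 = 32.060
Sum: 4×12.011 + 1×18.998 + 3×1.008 + 3×15.999 + 1×32.060 = 150.123 → 150.12 g/mol.

150.12 g/mol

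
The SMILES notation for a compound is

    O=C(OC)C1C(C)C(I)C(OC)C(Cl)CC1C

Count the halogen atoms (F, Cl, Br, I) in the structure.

2

Halogen atoms appear at heavy-atom positions 9, 14 (1×Cl, 1×I).
Other groups present: 1 ester, 1 ether.
Halogen count: 2.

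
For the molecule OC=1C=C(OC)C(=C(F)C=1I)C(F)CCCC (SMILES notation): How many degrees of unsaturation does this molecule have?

Degree of unsaturation = (number of rings) + (number of π bonds).
Ring closures in the SMILES: 1.
π bonds: 3 double bonds (each 1 DoU) → 3 DoU from unsaturation.
Total DoU = 1 + 3 = 4.

4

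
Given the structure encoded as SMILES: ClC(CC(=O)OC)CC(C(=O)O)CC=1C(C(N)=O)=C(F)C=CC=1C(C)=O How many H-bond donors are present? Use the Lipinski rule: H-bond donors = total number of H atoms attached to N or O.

Donors: find every N or O and count the H atoms it carries.
  atom 5 (O): bond orders sum to 2 → 0 H
  atom 6 (O): bond orders sum to 2 → 0 H
  atom 11 (O): bond orders sum to 2 → 0 H
  atom 12 (O): bond orders sum to 1 → 1 H
  atom 17 (N): bond orders sum to 1 → 2 H
  atom 18 (O): bond orders sum to 2 → 0 H
  atom 26 (O): bond orders sum to 2 → 0 H
Lipinski HBD = 3.

3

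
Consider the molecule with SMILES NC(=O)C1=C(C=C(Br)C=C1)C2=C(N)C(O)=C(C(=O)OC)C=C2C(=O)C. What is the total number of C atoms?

Count every carbon token in the SMILES (each C, including those in ring-closure positions and inside branches).
Carbon count: 17.

17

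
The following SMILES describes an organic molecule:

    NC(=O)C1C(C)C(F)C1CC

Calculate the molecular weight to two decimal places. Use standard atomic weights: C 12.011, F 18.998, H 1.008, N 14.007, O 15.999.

159.20 g/mol

First, the molecular formula is C8H14FNO (counting implicit H from valence).
  C: 8 × 12.011 = 96.088
  F: 1 × 18.998 = 18.998
  H: 14 × 1.008 = 14.112
  N: 1 × 14.007 = 14.007
  O: 1 × 15.999 = 15.999
Sum: 8×12.011 + 1×18.998 + 14×1.008 + 1×14.007 + 1×15.999 = 159.204 → 159.20 g/mol.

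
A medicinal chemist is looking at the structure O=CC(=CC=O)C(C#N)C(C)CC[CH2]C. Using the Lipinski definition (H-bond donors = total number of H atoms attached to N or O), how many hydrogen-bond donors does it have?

Donors: find every N or O and count the H atoms it carries.
  atom 1 (O): bond orders sum to 2 → 0 H
  atom 6 (O): bond orders sum to 2 → 0 H
  atom 9 (N): bond orders sum to 3 → 0 H
Lipinski HBD = 0.

0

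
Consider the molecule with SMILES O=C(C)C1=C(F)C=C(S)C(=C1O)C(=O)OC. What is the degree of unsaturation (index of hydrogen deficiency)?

Molecular formula: C10H9FO4S.
DoU = (2C + 2 + N − H − X) / 2, where X is the halogen count and O/S are ignored.
    = (2·10 + 2 + 0 − 9 − 1) / 2 = 12 / 2 = 6.

6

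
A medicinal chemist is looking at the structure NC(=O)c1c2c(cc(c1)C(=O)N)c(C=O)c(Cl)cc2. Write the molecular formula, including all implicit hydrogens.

C13H9ClN2O3

Walk through each heavy atom and fill implicit hydrogens from standard valence (C 4, N 3, O 2, S 2, halogen 1); for lowercase aromatic atoms, an aromatic c carries 1 H when it has two neighbours and 0 H with three, and aromatic n carries 0 H:
  atom 1: N, bond orders sum to 1 (valence 3) → 2 H
  atom 2: C, bond orders sum to 4 (valence 4) → 0 H
  atom 3: O, bond orders sum to 2 (valence 2) → 0 H
  atom 4: aromatic c, 3 neighbours → 0 H
  atom 5: aromatic c, 3 neighbours → 0 H
  atom 6: aromatic c, 3 neighbours → 0 H
  atom 7: aromatic c, 2 neighbours → 1 H
  atom 8: aromatic c, 3 neighbours → 0 H
  atom 9: aromatic c, 2 neighbours → 1 H
  atom 10: C, bond orders sum to 4 (valence 4) → 0 H
  atom 11: O, bond orders sum to 2 (valence 2) → 0 H
  atom 12: N, bond orders sum to 1 (valence 3) → 2 H
  atom 13: aromatic c, 3 neighbours → 0 H
  atom 14: C, bond orders sum to 3 (valence 4) → 1 H
  atom 15: O, bond orders sum to 2 (valence 2) → 0 H
  atom 16: aromatic c, 3 neighbours → 0 H
  atom 17: Cl (halogen, monovalent) → 0 H
  atom 18: aromatic c, 2 neighbours → 1 H
  atom 19: aromatic c, 2 neighbours → 1 H
Totals → C:13, H:9, Cl:1, N:2, O:3.
In Hill order: C13H9ClN2O3.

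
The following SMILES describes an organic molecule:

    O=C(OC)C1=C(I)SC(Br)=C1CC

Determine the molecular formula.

Walk through each heavy atom and fill implicit hydrogens from standard valence (C 4, N 3, O 2, S 2, halogen 1):
  atom 1: O, bond orders sum to 2 (valence 2) → 0 H
  atom 2: C, bond orders sum to 4 (valence 4) → 0 H
  atom 3: O, bond orders sum to 2 (valence 2) → 0 H
  atom 4: C, bond orders sum to 1 (valence 4) → 3 H
  atom 5: C, bond orders sum to 4 (valence 4) → 0 H
  atom 6: C, bond orders sum to 4 (valence 4) → 0 H
  atom 7: I (halogen, monovalent) → 0 H
  atom 8: S, bond orders sum to 2 (valence 2) → 0 H
  atom 9: C, bond orders sum to 4 (valence 4) → 0 H
  atom 10: Br (halogen, monovalent) → 0 H
  atom 11: C, bond orders sum to 4 (valence 4) → 0 H
  atom 12: C, bond orders sum to 2 (valence 4) → 2 H
  atom 13: C, bond orders sum to 1 (valence 4) → 3 H
Totals → C:8, H:8, Br:1, I:1, O:2, S:1.

C8H8BrIO2S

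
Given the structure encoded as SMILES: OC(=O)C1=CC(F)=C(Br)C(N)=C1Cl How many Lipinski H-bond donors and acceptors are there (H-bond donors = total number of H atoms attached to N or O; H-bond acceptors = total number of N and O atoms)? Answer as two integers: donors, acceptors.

3, 3

Donors: find every N or O and count the H atoms it carries.
  atom 1 (O): bond orders sum to 1 → 1 H
  atom 3 (O): bond orders sum to 2 → 0 H
  atom 11 (N): bond orders sum to 1 → 2 H
Lipinski HBD = 3.
Acceptors: N atoms = 1, O atoms = 2 → HBA = 3.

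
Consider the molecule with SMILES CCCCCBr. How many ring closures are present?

0

In SMILES, each pair of matching ring-closure digits denotes one ring-closing bond; the number of such bonds equals the number of independent rings.
Ring-closure bonds here: 0.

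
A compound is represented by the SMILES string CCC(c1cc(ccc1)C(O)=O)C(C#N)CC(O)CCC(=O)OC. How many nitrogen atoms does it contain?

1

Scan the SMILES for N atoms (remember two-letter symbols like Cl and Br are single atoms).
Nitrogen count: 1.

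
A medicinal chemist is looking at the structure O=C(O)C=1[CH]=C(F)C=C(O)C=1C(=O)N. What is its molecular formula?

Walk through each heavy atom and fill implicit hydrogens from standard valence (C 4, N 3, O 2, S 2, halogen 1):
  atom 1: O, bond orders sum to 2 (valence 2) → 0 H
  atom 2: C, bond orders sum to 4 (valence 4) → 0 H
  atom 3: O, bond orders sum to 1 (valence 2) → 1 H
  atom 4: C, bond orders sum to 4 (valence 4) → 0 H
  atom 5: C with explicit H count 1
  atom 6: C, bond orders sum to 4 (valence 4) → 0 H
  atom 7: F (halogen, monovalent) → 0 H
  atom 8: C, bond orders sum to 3 (valence 4) → 1 H
  atom 9: C, bond orders sum to 4 (valence 4) → 0 H
  atom 10: O, bond orders sum to 1 (valence 2) → 1 H
  atom 11: C, bond orders sum to 4 (valence 4) → 0 H
  atom 12: C, bond orders sum to 4 (valence 4) → 0 H
  atom 13: O, bond orders sum to 2 (valence 2) → 0 H
  atom 14: N, bond orders sum to 1 (valence 3) → 2 H
Totals → C:8, H:6, F:1, N:1, O:4.
In Hill order: C8H6FNO4.

C8H6FNO4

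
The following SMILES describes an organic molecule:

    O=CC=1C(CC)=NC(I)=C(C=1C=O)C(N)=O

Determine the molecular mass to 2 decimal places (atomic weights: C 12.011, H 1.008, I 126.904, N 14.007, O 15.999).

332.10 g/mol

First, the molecular formula is C10H9IN2O3 (counting implicit H from valence).
  C: 10 × 12.011 = 120.110
  H: 9 × 1.008 = 9.072
  I: 1 × 126.904 = 126.904
  N: 2 × 14.007 = 28.014
  O: 3 × 15.999 = 47.997
Sum: 10×12.011 + 9×1.008 + 1×126.904 + 2×14.007 + 3×15.999 = 332.097 → 332.10 g/mol.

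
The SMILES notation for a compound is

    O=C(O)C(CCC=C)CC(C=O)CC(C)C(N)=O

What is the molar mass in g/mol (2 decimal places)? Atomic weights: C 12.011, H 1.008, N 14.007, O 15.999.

First, the molecular formula is C13H21NO4 (counting implicit H from valence).
  C: 13 × 12.011 = 156.143
  H: 21 × 1.008 = 21.168
  N: 1 × 14.007 = 14.007
  O: 4 × 15.999 = 63.996
Sum: 13×12.011 + 21×1.008 + 1×14.007 + 4×15.999 = 255.314 → 255.31 g/mol.

255.31 g/mol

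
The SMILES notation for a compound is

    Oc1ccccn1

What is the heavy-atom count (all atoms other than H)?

7

Every atom symbol written in the SMILES (organic subset) is one heavy atom; implicit H are not written.
Heavy atoms by element → C:5, N:1, O:1.
Total: 7.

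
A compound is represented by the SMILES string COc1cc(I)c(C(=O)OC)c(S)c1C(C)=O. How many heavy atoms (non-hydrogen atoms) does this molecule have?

17

Every atom symbol written in the SMILES (organic subset) is one heavy atom; implicit H are not written.
Heavy atoms by element → C:11, I:1, O:4, S:1.
Total: 17.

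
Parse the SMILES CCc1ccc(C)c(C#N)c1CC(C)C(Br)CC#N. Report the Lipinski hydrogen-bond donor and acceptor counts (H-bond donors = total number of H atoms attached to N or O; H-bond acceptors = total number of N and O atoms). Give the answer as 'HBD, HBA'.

Donors: find every N or O and count the H atoms it carries.
  atom 10 (N): bond orders sum to 3 → 0 H
  atom 19 (N): bond orders sum to 3 → 0 H
Lipinski HBD = 0.
Acceptors: N atoms = 2, O atoms = 0 → HBA = 2.

0, 2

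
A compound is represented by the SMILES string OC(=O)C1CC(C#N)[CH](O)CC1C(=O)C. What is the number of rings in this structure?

1

In SMILES, each pair of matching ring-closure digits denotes one ring-closing bond; the number of such bonds equals the number of independent rings.
Ring-closure bonds here: 1.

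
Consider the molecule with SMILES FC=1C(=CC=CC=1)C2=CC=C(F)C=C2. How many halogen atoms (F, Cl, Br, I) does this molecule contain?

2

Halogen atoms appear at heavy-atom positions 1, 12 (2×F).
Halogen count: 2.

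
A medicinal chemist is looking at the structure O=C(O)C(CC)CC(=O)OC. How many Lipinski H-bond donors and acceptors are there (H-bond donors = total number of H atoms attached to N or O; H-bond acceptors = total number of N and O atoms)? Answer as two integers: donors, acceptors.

1, 4

Donors: find every N or O and count the H atoms it carries.
  atom 1 (O): bond orders sum to 2 → 0 H
  atom 3 (O): bond orders sum to 1 → 1 H
  atom 9 (O): bond orders sum to 2 → 0 H
  atom 10 (O): bond orders sum to 2 → 0 H
Lipinski HBD = 1.
Acceptors: N atoms = 0, O atoms = 4 → HBA = 4.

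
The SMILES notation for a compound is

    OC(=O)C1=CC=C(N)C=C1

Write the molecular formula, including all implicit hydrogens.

Walk through each heavy atom and fill implicit hydrogens from standard valence (C 4, N 3, O 2, S 2, halogen 1):
  atom 1: O, bond orders sum to 1 (valence 2) → 1 H
  atom 2: C, bond orders sum to 4 (valence 4) → 0 H
  atom 3: O, bond orders sum to 2 (valence 2) → 0 H
  atom 4: C, bond orders sum to 4 (valence 4) → 0 H
  atom 5: C, bond orders sum to 3 (valence 4) → 1 H
  atom 6: C, bond orders sum to 3 (valence 4) → 1 H
  atom 7: C, bond orders sum to 4 (valence 4) → 0 H
  atom 8: N, bond orders sum to 1 (valence 3) → 2 H
  atom 9: C, bond orders sum to 3 (valence 4) → 1 H
  atom 10: C, bond orders sum to 3 (valence 4) → 1 H
Totals → C:7, H:7, N:1, O:2.
In Hill order: C7H7NO2.

C7H7NO2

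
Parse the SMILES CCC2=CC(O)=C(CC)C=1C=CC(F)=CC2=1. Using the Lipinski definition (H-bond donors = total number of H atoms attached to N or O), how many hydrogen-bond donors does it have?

Donors: find every N or O and count the H atoms it carries.
  atom 6 (O): bond orders sum to 1 → 1 H
Lipinski HBD = 1.

1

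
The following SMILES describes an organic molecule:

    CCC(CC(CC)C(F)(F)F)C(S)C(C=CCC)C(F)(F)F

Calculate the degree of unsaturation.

1

Degree of unsaturation = (number of rings) + (number of π bonds).
Ring closures in the SMILES: 0.
π bonds: 1 double bond (each 1 DoU) → 1 DoU from unsaturation.
Total DoU = 0 + 1 = 1.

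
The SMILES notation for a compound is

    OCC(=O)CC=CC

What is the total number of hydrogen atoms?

10

Walk through each heavy atom and fill implicit hydrogens from standard valence (C 4, N 3, O 2, S 2, halogen 1):
  atom 1: O, bond orders sum to 1 (valence 2) → 1 H
  atom 2: C, bond orders sum to 2 (valence 4) → 2 H
  atom 3: C, bond orders sum to 4 (valence 4) → 0 H
  atom 4: O, bond orders sum to 2 (valence 2) → 0 H
  atom 5: C, bond orders sum to 2 (valence 4) → 2 H
  atom 6: C, bond orders sum to 3 (valence 4) → 1 H
  atom 7: C, bond orders sum to 3 (valence 4) → 1 H
  atom 8: C, bond orders sum to 1 (valence 4) → 3 H
Total hydrogens: 10.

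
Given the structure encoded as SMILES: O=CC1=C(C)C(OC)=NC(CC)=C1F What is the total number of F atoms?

Scan the SMILES for F atoms (remember two-letter symbols like Cl and Br are single atoms).
Fluorine count: 1.

1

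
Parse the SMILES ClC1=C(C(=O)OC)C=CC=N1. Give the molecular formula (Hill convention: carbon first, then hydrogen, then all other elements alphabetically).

Walk through each heavy atom and fill implicit hydrogens from standard valence (C 4, N 3, O 2, S 2, halogen 1):
  atom 1: Cl (halogen, monovalent) → 0 H
  atom 2: C, bond orders sum to 4 (valence 4) → 0 H
  atom 3: C, bond orders sum to 4 (valence 4) → 0 H
  atom 4: C, bond orders sum to 4 (valence 4) → 0 H
  atom 5: O, bond orders sum to 2 (valence 2) → 0 H
  atom 6: O, bond orders sum to 2 (valence 2) → 0 H
  atom 7: C, bond orders sum to 1 (valence 4) → 3 H
  atom 8: C, bond orders sum to 3 (valence 4) → 1 H
  atom 9: C, bond orders sum to 3 (valence 4) → 1 H
  atom 10: C, bond orders sum to 3 (valence 4) → 1 H
  atom 11: N, bond orders sum to 3 (valence 3) → 0 H
Totals → C:7, H:6, Cl:1, N:1, O:2.
In Hill order: C7H6ClNO2.

C7H6ClNO2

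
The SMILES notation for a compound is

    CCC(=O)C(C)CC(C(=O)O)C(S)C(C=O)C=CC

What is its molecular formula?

Walk through each heavy atom and fill implicit hydrogens from standard valence (C 4, N 3, O 2, S 2, halogen 1):
  atom 1: C, bond orders sum to 1 (valence 4) → 3 H
  atom 2: C, bond orders sum to 2 (valence 4) → 2 H
  atom 3: C, bond orders sum to 4 (valence 4) → 0 H
  atom 4: O, bond orders sum to 2 (valence 2) → 0 H
  atom 5: C, bond orders sum to 3 (valence 4) → 1 H
  atom 6: C, bond orders sum to 1 (valence 4) → 3 H
  atom 7: C, bond orders sum to 2 (valence 4) → 2 H
  atom 8: C, bond orders sum to 3 (valence 4) → 1 H
  atom 9: C, bond orders sum to 4 (valence 4) → 0 H
  atom 10: O, bond orders sum to 2 (valence 2) → 0 H
  atom 11: O, bond orders sum to 1 (valence 2) → 1 H
  atom 12: C, bond orders sum to 3 (valence 4) → 1 H
  atom 13: S, bond orders sum to 1 (valence 2) → 1 H
  atom 14: C, bond orders sum to 3 (valence 4) → 1 H
  atom 15: C, bond orders sum to 3 (valence 4) → 1 H
  atom 16: O, bond orders sum to 2 (valence 2) → 0 H
  atom 17: C, bond orders sum to 3 (valence 4) → 1 H
  atom 18: C, bond orders sum to 3 (valence 4) → 1 H
  atom 19: C, bond orders sum to 1 (valence 4) → 3 H
Totals → C:14, H:22, O:4, S:1.

C14H22O4S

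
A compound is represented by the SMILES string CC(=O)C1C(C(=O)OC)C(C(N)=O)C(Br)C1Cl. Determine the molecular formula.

C10H13BrClNO4

Walk through each heavy atom and fill implicit hydrogens from standard valence (C 4, N 3, O 2, S 2, halogen 1):
  atom 1: C, bond orders sum to 1 (valence 4) → 3 H
  atom 2: C, bond orders sum to 4 (valence 4) → 0 H
  atom 3: O, bond orders sum to 2 (valence 2) → 0 H
  atom 4: C, bond orders sum to 3 (valence 4) → 1 H
  atom 5: C, bond orders sum to 3 (valence 4) → 1 H
  atom 6: C, bond orders sum to 4 (valence 4) → 0 H
  atom 7: O, bond orders sum to 2 (valence 2) → 0 H
  atom 8: O, bond orders sum to 2 (valence 2) → 0 H
  atom 9: C, bond orders sum to 1 (valence 4) → 3 H
  atom 10: C, bond orders sum to 3 (valence 4) → 1 H
  atom 11: C, bond orders sum to 4 (valence 4) → 0 H
  atom 12: N, bond orders sum to 1 (valence 3) → 2 H
  atom 13: O, bond orders sum to 2 (valence 2) → 0 H
  atom 14: C, bond orders sum to 3 (valence 4) → 1 H
  atom 15: Br (halogen, monovalent) → 0 H
  atom 16: C, bond orders sum to 3 (valence 4) → 1 H
  atom 17: Cl (halogen, monovalent) → 0 H
Totals → C:10, H:13, Br:1, Cl:1, N:1, O:4.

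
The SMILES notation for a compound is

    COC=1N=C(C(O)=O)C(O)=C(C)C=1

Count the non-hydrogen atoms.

13

Every atom symbol written in the SMILES (organic subset) is one heavy atom; implicit H are not written.
Heavy atoms by element → C:8, N:1, O:4.
Total: 13.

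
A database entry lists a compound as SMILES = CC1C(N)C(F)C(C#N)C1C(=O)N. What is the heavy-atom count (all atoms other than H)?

13

Every atom symbol written in the SMILES (organic subset) is one heavy atom; implicit H are not written.
Heavy atoms by element → C:8, F:1, N:3, O:1.
Total: 13.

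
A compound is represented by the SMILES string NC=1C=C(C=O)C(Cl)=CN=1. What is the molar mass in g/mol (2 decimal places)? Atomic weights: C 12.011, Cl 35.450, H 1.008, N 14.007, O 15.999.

First, the molecular formula is C6H5ClN2O (counting implicit H from valence).
  C: 6 × 12.011 = 72.066
  Cl: 1 × 35.450 = 35.450
  H: 5 × 1.008 = 5.040
  N: 2 × 14.007 = 28.014
  O: 1 × 15.999 = 15.999
Sum: 6×12.011 + 1×35.450 + 5×1.008 + 2×14.007 + 1×15.999 = 156.569 → 156.57 g/mol.

156.57 g/mol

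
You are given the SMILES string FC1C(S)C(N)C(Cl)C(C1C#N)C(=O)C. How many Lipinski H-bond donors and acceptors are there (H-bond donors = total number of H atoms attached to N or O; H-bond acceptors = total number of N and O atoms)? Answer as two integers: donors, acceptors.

Donors: find every N or O and count the H atoms it carries.
  atom 6 (N): bond orders sum to 1 → 2 H
  atom 12 (N): bond orders sum to 3 → 0 H
  atom 14 (O): bond orders sum to 2 → 0 H
Lipinski HBD = 2.
Acceptors: N atoms = 2, O atoms = 1 → HBA = 3.

2, 3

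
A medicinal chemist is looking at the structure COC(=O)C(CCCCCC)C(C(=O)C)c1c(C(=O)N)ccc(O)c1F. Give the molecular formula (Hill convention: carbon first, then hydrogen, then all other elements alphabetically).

C19H26FNO5

Walk through each heavy atom and fill implicit hydrogens from standard valence (C 4, N 3, O 2, S 2, halogen 1); for lowercase aromatic atoms, an aromatic c carries 1 H when it has two neighbours and 0 H with three, and aromatic n carries 0 H:
  atom 1: C, bond orders sum to 1 (valence 4) → 3 H
  atom 2: O, bond orders sum to 2 (valence 2) → 0 H
  atom 3: C, bond orders sum to 4 (valence 4) → 0 H
  atom 4: O, bond orders sum to 2 (valence 2) → 0 H
  atom 5: C, bond orders sum to 3 (valence 4) → 1 H
  atom 6: C, bond orders sum to 2 (valence 4) → 2 H
  atom 7: C, bond orders sum to 2 (valence 4) → 2 H
  atom 8: C, bond orders sum to 2 (valence 4) → 2 H
  atom 9: C, bond orders sum to 2 (valence 4) → 2 H
  atom 10: C, bond orders sum to 2 (valence 4) → 2 H
  atom 11: C, bond orders sum to 1 (valence 4) → 3 H
  atom 12: C, bond orders sum to 3 (valence 4) → 1 H
  atom 13: C, bond orders sum to 4 (valence 4) → 0 H
  atom 14: O, bond orders sum to 2 (valence 2) → 0 H
  atom 15: C, bond orders sum to 1 (valence 4) → 3 H
  atom 16: aromatic c, 3 neighbours → 0 H
  atom 17: aromatic c, 3 neighbours → 0 H
  atom 18: C, bond orders sum to 4 (valence 4) → 0 H
  atom 19: O, bond orders sum to 2 (valence 2) → 0 H
  atom 20: N, bond orders sum to 1 (valence 3) → 2 H
  atom 21: aromatic c, 2 neighbours → 1 H
  atom 22: aromatic c, 2 neighbours → 1 H
  atom 23: aromatic c, 3 neighbours → 0 H
  atom 24: O, bond orders sum to 1 (valence 2) → 1 H
  atom 25: aromatic c, 3 neighbours → 0 H
  atom 26: F (halogen, monovalent) → 0 H
Totals → C:19, H:26, F:1, N:1, O:5.
In Hill order: C19H26FNO5.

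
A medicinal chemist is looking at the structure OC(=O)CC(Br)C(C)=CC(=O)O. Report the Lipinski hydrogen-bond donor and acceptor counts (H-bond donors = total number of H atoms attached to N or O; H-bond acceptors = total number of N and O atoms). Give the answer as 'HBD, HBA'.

Donors: find every N or O and count the H atoms it carries.
  atom 1 (O): bond orders sum to 1 → 1 H
  atom 3 (O): bond orders sum to 2 → 0 H
  atom 11 (O): bond orders sum to 2 → 0 H
  atom 12 (O): bond orders sum to 1 → 1 H
Lipinski HBD = 2.
Acceptors: N atoms = 0, O atoms = 4 → HBA = 4.

2, 4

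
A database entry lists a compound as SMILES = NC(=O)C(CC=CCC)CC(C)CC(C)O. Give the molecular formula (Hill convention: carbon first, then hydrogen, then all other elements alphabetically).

Walk through each heavy atom and fill implicit hydrogens from standard valence (C 4, N 3, O 2, S 2, halogen 1):
  atom 1: N, bond orders sum to 1 (valence 3) → 2 H
  atom 2: C, bond orders sum to 4 (valence 4) → 0 H
  atom 3: O, bond orders sum to 2 (valence 2) → 0 H
  atom 4: C, bond orders sum to 3 (valence 4) → 1 H
  atom 5: C, bond orders sum to 2 (valence 4) → 2 H
  atom 6: C, bond orders sum to 3 (valence 4) → 1 H
  atom 7: C, bond orders sum to 3 (valence 4) → 1 H
  atom 8: C, bond orders sum to 2 (valence 4) → 2 H
  atom 9: C, bond orders sum to 1 (valence 4) → 3 H
  atom 10: C, bond orders sum to 2 (valence 4) → 2 H
  atom 11: C, bond orders sum to 3 (valence 4) → 1 H
  atom 12: C, bond orders sum to 1 (valence 4) → 3 H
  atom 13: C, bond orders sum to 2 (valence 4) → 2 H
  atom 14: C, bond orders sum to 3 (valence 4) → 1 H
  atom 15: C, bond orders sum to 1 (valence 4) → 3 H
  atom 16: O, bond orders sum to 1 (valence 2) → 1 H
Totals → C:13, H:25, N:1, O:2.

C13H25NO2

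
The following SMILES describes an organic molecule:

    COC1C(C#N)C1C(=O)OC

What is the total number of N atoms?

1

Scan the SMILES for N atoms (remember two-letter symbols like Cl and Br are single atoms).
Nitrogen count: 1.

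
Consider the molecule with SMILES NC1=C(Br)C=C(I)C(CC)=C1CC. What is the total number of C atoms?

Count every carbon token in the SMILES (each C, including those in ring-closure positions and inside branches).
Carbon count: 10.

10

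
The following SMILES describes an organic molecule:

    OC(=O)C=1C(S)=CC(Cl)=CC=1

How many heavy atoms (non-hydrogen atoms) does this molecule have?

Every atom symbol written in the SMILES (organic subset) is one heavy atom; implicit H are not written.
Heavy atoms by element → C:7, Cl:1, O:2, S:1.
Total: 11.

11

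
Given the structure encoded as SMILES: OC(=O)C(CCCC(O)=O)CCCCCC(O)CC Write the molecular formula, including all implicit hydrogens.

C14H26O5

Walk through each heavy atom and fill implicit hydrogens from standard valence (C 4, N 3, O 2, S 2, halogen 1):
  atom 1: O, bond orders sum to 1 (valence 2) → 1 H
  atom 2: C, bond orders sum to 4 (valence 4) → 0 H
  atom 3: O, bond orders sum to 2 (valence 2) → 0 H
  atom 4: C, bond orders sum to 3 (valence 4) → 1 H
  atom 5: C, bond orders sum to 2 (valence 4) → 2 H
  atom 6: C, bond orders sum to 2 (valence 4) → 2 H
  atom 7: C, bond orders sum to 2 (valence 4) → 2 H
  atom 8: C, bond orders sum to 4 (valence 4) → 0 H
  atom 9: O, bond orders sum to 1 (valence 2) → 1 H
  atom 10: O, bond orders sum to 2 (valence 2) → 0 H
  atom 11: C, bond orders sum to 2 (valence 4) → 2 H
  atom 12: C, bond orders sum to 2 (valence 4) → 2 H
  atom 13: C, bond orders sum to 2 (valence 4) → 2 H
  atom 14: C, bond orders sum to 2 (valence 4) → 2 H
  atom 15: C, bond orders sum to 2 (valence 4) → 2 H
  atom 16: C, bond orders sum to 3 (valence 4) → 1 H
  atom 17: O, bond orders sum to 1 (valence 2) → 1 H
  atom 18: C, bond orders sum to 2 (valence 4) → 2 H
  atom 19: C, bond orders sum to 1 (valence 4) → 3 H
Totals → C:14, H:26, O:5.
In Hill order: C14H26O5.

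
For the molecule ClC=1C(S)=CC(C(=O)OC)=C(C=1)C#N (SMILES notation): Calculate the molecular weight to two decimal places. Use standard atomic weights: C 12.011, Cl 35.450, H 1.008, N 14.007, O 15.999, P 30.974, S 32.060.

First, the molecular formula is C9H6ClNO2S (counting implicit H from valence).
  C: 9 × 12.011 = 108.099
  Cl: 1 × 35.450 = 35.450
  H: 6 × 1.008 = 6.048
  N: 1 × 14.007 = 14.007
  O: 2 × 15.999 = 31.998
  S: 1 × 32.060 = 32.060
Sum: 9×12.011 + 1×35.450 + 6×1.008 + 1×14.007 + 2×15.999 + 1×32.060 = 227.662 → 227.66 g/mol.

227.66 g/mol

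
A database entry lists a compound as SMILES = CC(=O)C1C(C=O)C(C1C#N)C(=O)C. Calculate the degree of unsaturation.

6

Molecular formula: C10H11NO3.
DoU = (2C + 2 + N − H − X) / 2, where X is the halogen count and O/S are ignored.
    = (2·10 + 2 + 1 − 11 − 0) / 2 = 12 / 2 = 6.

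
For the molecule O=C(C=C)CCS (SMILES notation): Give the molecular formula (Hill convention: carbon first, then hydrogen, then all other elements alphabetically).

C5H8OS

Walk through each heavy atom and fill implicit hydrogens from standard valence (C 4, N 3, O 2, S 2, halogen 1):
  atom 1: O, bond orders sum to 2 (valence 2) → 0 H
  atom 2: C, bond orders sum to 4 (valence 4) → 0 H
  atom 3: C, bond orders sum to 3 (valence 4) → 1 H
  atom 4: C, bond orders sum to 2 (valence 4) → 2 H
  atom 5: C, bond orders sum to 2 (valence 4) → 2 H
  atom 6: C, bond orders sum to 2 (valence 4) → 2 H
  atom 7: S, bond orders sum to 1 (valence 2) → 1 H
Totals → C:5, H:8, O:1, S:1.
In Hill order: C5H8OS.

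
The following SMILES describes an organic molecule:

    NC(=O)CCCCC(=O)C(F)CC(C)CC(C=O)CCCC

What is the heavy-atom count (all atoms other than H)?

Every atom symbol written in the SMILES (organic subset) is one heavy atom; implicit H are not written.
Heavy atoms by element → C:17, F:1, N:1, O:3.
Total: 22.

22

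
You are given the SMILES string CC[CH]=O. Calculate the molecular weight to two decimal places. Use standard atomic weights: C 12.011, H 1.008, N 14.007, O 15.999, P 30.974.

First, the molecular formula is C3H6O (counting implicit H from valence).
  C: 3 × 12.011 = 36.033
  H: 6 × 1.008 = 6.048
  O: 1 × 15.999 = 15.999
Sum: 3×12.011 + 6×1.008 + 1×15.999 = 58.080 → 58.08 g/mol.

58.08 g/mol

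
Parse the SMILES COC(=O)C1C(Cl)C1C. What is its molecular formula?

Walk through each heavy atom and fill implicit hydrogens from standard valence (C 4, N 3, O 2, S 2, halogen 1):
  atom 1: C, bond orders sum to 1 (valence 4) → 3 H
  atom 2: O, bond orders sum to 2 (valence 2) → 0 H
  atom 3: C, bond orders sum to 4 (valence 4) → 0 H
  atom 4: O, bond orders sum to 2 (valence 2) → 0 H
  atom 5: C, bond orders sum to 3 (valence 4) → 1 H
  atom 6: C, bond orders sum to 3 (valence 4) → 1 H
  atom 7: Cl (halogen, monovalent) → 0 H
  atom 8: C, bond orders sum to 3 (valence 4) → 1 H
  atom 9: C, bond orders sum to 1 (valence 4) → 3 H
Totals → C:6, H:9, Cl:1, O:2.

C6H9ClO2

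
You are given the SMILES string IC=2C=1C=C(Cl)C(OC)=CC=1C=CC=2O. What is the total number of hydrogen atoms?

8

Walk through each heavy atom and fill implicit hydrogens from standard valence (C 4, N 3, O 2, S 2, halogen 1):
  atom 1: I (halogen, monovalent) → 0 H
  atom 2: C, bond orders sum to 4 (valence 4) → 0 H
  atom 3: C, bond orders sum to 4 (valence 4) → 0 H
  atom 4: C, bond orders sum to 3 (valence 4) → 1 H
  atom 5: C, bond orders sum to 4 (valence 4) → 0 H
  atom 6: Cl (halogen, monovalent) → 0 H
  atom 7: C, bond orders sum to 4 (valence 4) → 0 H
  atom 8: O, bond orders sum to 2 (valence 2) → 0 H
  atom 9: C, bond orders sum to 1 (valence 4) → 3 H
  atom 10: C, bond orders sum to 3 (valence 4) → 1 H
  atom 11: C, bond orders sum to 4 (valence 4) → 0 H
  atom 12: C, bond orders sum to 3 (valence 4) → 1 H
  atom 13: C, bond orders sum to 3 (valence 4) → 1 H
  atom 14: C, bond orders sum to 4 (valence 4) → 0 H
  atom 15: O, bond orders sum to 1 (valence 2) → 1 H
Total hydrogens: 8.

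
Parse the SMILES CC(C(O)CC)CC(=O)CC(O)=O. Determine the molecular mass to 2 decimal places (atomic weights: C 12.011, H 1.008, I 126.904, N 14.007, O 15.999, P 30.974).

188.22 g/mol

First, the molecular formula is C9H16O4 (counting implicit H from valence).
  C: 9 × 12.011 = 108.099
  H: 16 × 1.008 = 16.128
  O: 4 × 15.999 = 63.996
Sum: 9×12.011 + 16×1.008 + 4×15.999 = 188.223 → 188.22 g/mol.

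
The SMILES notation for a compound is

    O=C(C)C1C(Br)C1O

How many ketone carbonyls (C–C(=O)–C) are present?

1

The ketone motif appears at heavy-atom position 2 in the SMILES.
Other groups present: 1 hydroxyl.
Ketone count: 1.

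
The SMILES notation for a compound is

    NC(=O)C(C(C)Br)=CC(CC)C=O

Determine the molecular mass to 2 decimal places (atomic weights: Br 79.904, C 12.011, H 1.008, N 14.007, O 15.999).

248.12 g/mol

First, the molecular formula is C9H14BrNO2 (counting implicit H from valence).
  Br: 1 × 79.904 = 79.904
  C: 9 × 12.011 = 108.099
  H: 14 × 1.008 = 14.112
  N: 1 × 14.007 = 14.007
  O: 2 × 15.999 = 31.998
Sum: 1×79.904 + 9×12.011 + 14×1.008 + 1×14.007 + 2×15.999 = 248.120 → 248.12 g/mol.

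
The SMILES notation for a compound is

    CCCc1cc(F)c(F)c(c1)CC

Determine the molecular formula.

Walk through each heavy atom and fill implicit hydrogens from standard valence (C 4, N 3, O 2, S 2, halogen 1); for lowercase aromatic atoms, an aromatic c carries 1 H when it has two neighbours and 0 H with three, and aromatic n carries 0 H:
  atom 1: C, bond orders sum to 1 (valence 4) → 3 H
  atom 2: C, bond orders sum to 2 (valence 4) → 2 H
  atom 3: C, bond orders sum to 2 (valence 4) → 2 H
  atom 4: aromatic c, 3 neighbours → 0 H
  atom 5: aromatic c, 2 neighbours → 1 H
  atom 6: aromatic c, 3 neighbours → 0 H
  atom 7: F (halogen, monovalent) → 0 H
  atom 8: aromatic c, 3 neighbours → 0 H
  atom 9: F (halogen, monovalent) → 0 H
  atom 10: aromatic c, 3 neighbours → 0 H
  atom 11: aromatic c, 2 neighbours → 1 H
  atom 12: C, bond orders sum to 2 (valence 4) → 2 H
  atom 13: C, bond orders sum to 1 (valence 4) → 3 H
Totals → C:11, H:14, F:2.
In Hill order: C11H14F2.

C11H14F2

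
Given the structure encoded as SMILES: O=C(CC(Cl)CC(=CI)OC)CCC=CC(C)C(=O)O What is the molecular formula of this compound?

Walk through each heavy atom and fill implicit hydrogens from standard valence (C 4, N 3, O 2, S 2, halogen 1):
  atom 1: O, bond orders sum to 2 (valence 2) → 0 H
  atom 2: C, bond orders sum to 4 (valence 4) → 0 H
  atom 3: C, bond orders sum to 2 (valence 4) → 2 H
  atom 4: C, bond orders sum to 3 (valence 4) → 1 H
  atom 5: Cl (halogen, monovalent) → 0 H
  atom 6: C, bond orders sum to 2 (valence 4) → 2 H
  atom 7: C, bond orders sum to 4 (valence 4) → 0 H
  atom 8: C, bond orders sum to 3 (valence 4) → 1 H
  atom 9: I (halogen, monovalent) → 0 H
  atom 10: O, bond orders sum to 2 (valence 2) → 0 H
  atom 11: C, bond orders sum to 1 (valence 4) → 3 H
  atom 12: C, bond orders sum to 2 (valence 4) → 2 H
  atom 13: C, bond orders sum to 2 (valence 4) → 2 H
  atom 14: C, bond orders sum to 3 (valence 4) → 1 H
  atom 15: C, bond orders sum to 3 (valence 4) → 1 H
  atom 16: C, bond orders sum to 3 (valence 4) → 1 H
  atom 17: C, bond orders sum to 1 (valence 4) → 3 H
  atom 18: C, bond orders sum to 4 (valence 4) → 0 H
  atom 19: O, bond orders sum to 2 (valence 2) → 0 H
  atom 20: O, bond orders sum to 1 (valence 2) → 1 H
Totals → C:14, H:20, Cl:1, I:1, O:4.
In Hill order: C14H20ClIO4.

C14H20ClIO4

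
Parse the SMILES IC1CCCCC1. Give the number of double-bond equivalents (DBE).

Molecular formula: C6H11I.
DoU = (2C + 2 + N − H − X) / 2, where X is the halogen count and O/S are ignored.
    = (2·6 + 2 + 0 − 11 − 1) / 2 = 2 / 2 = 1.

1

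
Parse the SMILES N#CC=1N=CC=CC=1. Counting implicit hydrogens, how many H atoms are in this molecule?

Walk through each heavy atom and fill implicit hydrogens from standard valence (C 4, N 3, O 2, S 2, halogen 1):
  atom 1: N, bond orders sum to 3 (valence 3) → 0 H
  atom 2: C, bond orders sum to 4 (valence 4) → 0 H
  atom 3: C, bond orders sum to 4 (valence 4) → 0 H
  atom 4: N, bond orders sum to 3 (valence 3) → 0 H
  atom 5: C, bond orders sum to 3 (valence 4) → 1 H
  atom 6: C, bond orders sum to 3 (valence 4) → 1 H
  atom 7: C, bond orders sum to 3 (valence 4) → 1 H
  atom 8: C, bond orders sum to 3 (valence 4) → 1 H
Total hydrogens: 4.

4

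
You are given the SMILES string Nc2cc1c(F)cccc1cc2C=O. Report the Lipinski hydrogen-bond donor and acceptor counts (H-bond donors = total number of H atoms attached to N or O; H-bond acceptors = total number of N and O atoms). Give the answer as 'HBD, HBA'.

Donors: find every N or O and count the H atoms it carries.
  atom 1 (N): bond orders sum to 1 → 2 H
  atom 14 (O): bond orders sum to 2 → 0 H
Lipinski HBD = 2.
Acceptors: N atoms = 1, O atoms = 1 → HBA = 2.

2, 2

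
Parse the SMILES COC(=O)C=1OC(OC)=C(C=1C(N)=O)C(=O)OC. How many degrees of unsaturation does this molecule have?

6

Degree of unsaturation = (number of rings) + (number of π bonds).
Ring closures in the SMILES: 1.
π bonds: 5 double bonds (each 1 DoU) → 5 DoU from unsaturation.
Total DoU = 1 + 5 = 6.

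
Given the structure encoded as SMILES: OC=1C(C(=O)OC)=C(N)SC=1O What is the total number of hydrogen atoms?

7

Walk through each heavy atom and fill implicit hydrogens from standard valence (C 4, N 3, O 2, S 2, halogen 1):
  atom 1: O, bond orders sum to 1 (valence 2) → 1 H
  atom 2: C, bond orders sum to 4 (valence 4) → 0 H
  atom 3: C, bond orders sum to 4 (valence 4) → 0 H
  atom 4: C, bond orders sum to 4 (valence 4) → 0 H
  atom 5: O, bond orders sum to 2 (valence 2) → 0 H
  atom 6: O, bond orders sum to 2 (valence 2) → 0 H
  atom 7: C, bond orders sum to 1 (valence 4) → 3 H
  atom 8: C, bond orders sum to 4 (valence 4) → 0 H
  atom 9: N, bond orders sum to 1 (valence 3) → 2 H
  atom 10: S, bond orders sum to 2 (valence 2) → 0 H
  atom 11: C, bond orders sum to 4 (valence 4) → 0 H
  atom 12: O, bond orders sum to 1 (valence 2) → 1 H
Total hydrogens: 7.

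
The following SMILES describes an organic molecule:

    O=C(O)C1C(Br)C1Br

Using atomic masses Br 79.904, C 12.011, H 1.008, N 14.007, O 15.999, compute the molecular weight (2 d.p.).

243.88 g/mol

First, the molecular formula is C4H4Br2O2 (counting implicit H from valence).
  Br: 2 × 79.904 = 159.808
  C: 4 × 12.011 = 48.044
  H: 4 × 1.008 = 4.032
  O: 2 × 15.999 = 31.998
Sum: 2×79.904 + 4×12.011 + 4×1.008 + 2×15.999 = 243.882 → 243.88 g/mol.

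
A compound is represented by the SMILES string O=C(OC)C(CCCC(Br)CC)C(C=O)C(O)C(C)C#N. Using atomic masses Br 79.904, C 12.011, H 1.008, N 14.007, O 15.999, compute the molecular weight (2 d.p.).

362.26 g/mol

First, the molecular formula is C15H24BrNO4 (counting implicit H from valence).
  Br: 1 × 79.904 = 79.904
  C: 15 × 12.011 = 180.165
  H: 24 × 1.008 = 24.192
  N: 1 × 14.007 = 14.007
  O: 4 × 15.999 = 63.996
Sum: 1×79.904 + 15×12.011 + 24×1.008 + 1×14.007 + 4×15.999 = 362.264 → 362.26 g/mol.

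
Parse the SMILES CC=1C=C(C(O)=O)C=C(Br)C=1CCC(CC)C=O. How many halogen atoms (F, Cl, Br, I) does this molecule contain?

Halogen atoms appear at heavy-atom position 10 (1×Br).
Other groups present: 1 aldehyde, 1 carboxylic acid.
Halogen count: 1.

1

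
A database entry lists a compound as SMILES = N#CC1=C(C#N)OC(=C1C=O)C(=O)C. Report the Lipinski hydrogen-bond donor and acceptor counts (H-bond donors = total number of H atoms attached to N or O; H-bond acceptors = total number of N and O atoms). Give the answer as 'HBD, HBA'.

Donors: find every N or O and count the H atoms it carries.
  atom 1 (N): bond orders sum to 3 → 0 H
  atom 6 (N): bond orders sum to 3 → 0 H
  atom 7 (O): bond orders sum to 2 → 0 H
  atom 11 (O): bond orders sum to 2 → 0 H
  atom 13 (O): bond orders sum to 2 → 0 H
Lipinski HBD = 0.
Acceptors: N atoms = 2, O atoms = 3 → HBA = 5.

0, 5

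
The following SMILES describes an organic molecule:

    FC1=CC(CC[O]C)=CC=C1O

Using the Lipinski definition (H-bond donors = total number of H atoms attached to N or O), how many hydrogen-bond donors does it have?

Donors: find every N or O and count the H atoms it carries.
  atom 7 (O): bond orders sum to 2 → 0 H
  atom 12 (O): bond orders sum to 1 → 1 H
Lipinski HBD = 1.

1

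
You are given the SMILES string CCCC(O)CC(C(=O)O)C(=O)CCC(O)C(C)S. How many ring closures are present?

In SMILES, each pair of matching ring-closure digits denotes one ring-closing bond; the number of such bonds equals the number of independent rings.
Ring-closure bonds here: 0.

0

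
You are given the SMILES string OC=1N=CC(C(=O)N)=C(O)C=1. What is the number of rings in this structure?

In SMILES, each pair of matching ring-closure digits denotes one ring-closing bond; the number of such bonds equals the number of independent rings.
Ring-closure bonds here: 1.

1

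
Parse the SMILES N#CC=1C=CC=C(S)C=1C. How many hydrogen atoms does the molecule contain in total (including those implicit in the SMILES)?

Walk through each heavy atom and fill implicit hydrogens from standard valence (C 4, N 3, O 2, S 2, halogen 1):
  atom 1: N, bond orders sum to 3 (valence 3) → 0 H
  atom 2: C, bond orders sum to 4 (valence 4) → 0 H
  atom 3: C, bond orders sum to 4 (valence 4) → 0 H
  atom 4: C, bond orders sum to 3 (valence 4) → 1 H
  atom 5: C, bond orders sum to 3 (valence 4) → 1 H
  atom 6: C, bond orders sum to 3 (valence 4) → 1 H
  atom 7: C, bond orders sum to 4 (valence 4) → 0 H
  atom 8: S, bond orders sum to 1 (valence 2) → 1 H
  atom 9: C, bond orders sum to 4 (valence 4) → 0 H
  atom 10: C, bond orders sum to 1 (valence 4) → 3 H
Total hydrogens: 7.

7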